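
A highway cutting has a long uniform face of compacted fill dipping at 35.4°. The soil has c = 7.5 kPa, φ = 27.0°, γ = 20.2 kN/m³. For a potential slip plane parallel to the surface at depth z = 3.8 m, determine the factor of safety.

FS = 0.92

For an infinite slope with a slip plane parallel to the surface (no pore pressure): FS = [c + γz cos²β tanφ] / [γz sinβ cosβ].
γz = 20.2·3.8 = 76.76 kN/m²
Numerator = 7.5 + 76.76·cos²35.4°·tan27.0° = 7.5 + 76.76·0.6644·0.5095 = 33.487 kPa
Denominator = 76.76·sin35.4°·cos35.4° = 76.76·0.5793·0.8151 = 36.245 kPa
FS = 33.487 / 36.245 = 0.924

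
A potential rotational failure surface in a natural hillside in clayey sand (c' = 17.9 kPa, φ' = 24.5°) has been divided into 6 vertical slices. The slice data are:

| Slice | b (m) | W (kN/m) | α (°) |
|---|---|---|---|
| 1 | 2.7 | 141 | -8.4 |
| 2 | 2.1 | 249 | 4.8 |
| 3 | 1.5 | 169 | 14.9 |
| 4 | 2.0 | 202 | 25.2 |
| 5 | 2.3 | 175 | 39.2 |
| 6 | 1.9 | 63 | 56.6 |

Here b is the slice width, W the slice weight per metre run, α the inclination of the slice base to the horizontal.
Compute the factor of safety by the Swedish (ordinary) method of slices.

FS = 2.32

Ordinary method of slices: FS = Σ[c'·Δl_i + (W_i cosα_i)·tanφ'] / Σ W_i sinα_i, with Δl_i = b_i / cosα_i.
Slice 1: Δl = 2.7/cos(-8.4°) = 2.729 m; N'_1 = 141·cos(-8.4°) = 139.5; c'Δl = 48.85; W sinα = -20.6
Slice 2: Δl = 2.1/cos4.8° = 2.107 m; N'_2 = 249·cos4.8° = 248.1; c'Δl = 37.72; W sinα = 20.8
Slice 3: Δl = 1.5/cos14.9° = 1.552 m; N'_3 = 169·cos14.9° = 163.3; c'Δl = 27.78; W sinα = 43.5
Slice 4: Δl = 2.0/cos25.2° = 2.210 m; N'_4 = 202·cos25.2° = 182.8; c'Δl = 39.57; W sinα = 86.0
Slice 5: Δl = 2.3/cos39.2° = 2.968 m; N'_5 = 175·cos39.2° = 135.6; c'Δl = 53.13; W sinα = 110.6
Slice 6: Δl = 1.9/cos56.6° = 3.452 m; N'_6 = 63·cos56.6° = 34.7; c'Δl = 61.78; W sinα = 52.6
Σc'Δl = 268.8 kN/m; ΣN' = 904.0 kN/m; ΣW sinα = 292.9 kN/m
Resisting = 268.8 + 904.0·tan24.5° = 268.8 + 412.0 = 680.8 kN/m
FS = 680.8 / 292.9 = 2.324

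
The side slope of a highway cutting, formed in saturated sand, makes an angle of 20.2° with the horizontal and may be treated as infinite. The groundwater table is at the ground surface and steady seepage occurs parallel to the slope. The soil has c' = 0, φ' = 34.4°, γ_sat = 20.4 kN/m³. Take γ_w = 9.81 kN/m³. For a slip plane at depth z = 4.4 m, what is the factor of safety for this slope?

With seepage parallel to the slope and the water table at the surface, the effective normal stress on the slip plane uses the buoyant unit weight γ' = γ_sat − γ_w while the driving shear stress uses γ_sat:
FS = [c' + γ' z cos²β tanφ'] / [γ_sat z sinβ cosβ]
(For c' = 0 this reduces to FS = (γ'/γ_sat)·tanφ'/tanβ.)
γ' = 20.4 − 9.81 = 10.59 kN/m³
Numerator = 0.0 + 10.59·4.4·cos²20.2°·tan34.4° = 0.0 + 10.59·4.4·0.8808·0.6847 = 28.101 kPa
Denominator = 20.4·4.4·sin20.2°·cos20.2° = 20.4·4.4·0.3453·0.9385 = 29.088 kPa
FS = 28.101 / 29.088 = 0.966

FS = 0.97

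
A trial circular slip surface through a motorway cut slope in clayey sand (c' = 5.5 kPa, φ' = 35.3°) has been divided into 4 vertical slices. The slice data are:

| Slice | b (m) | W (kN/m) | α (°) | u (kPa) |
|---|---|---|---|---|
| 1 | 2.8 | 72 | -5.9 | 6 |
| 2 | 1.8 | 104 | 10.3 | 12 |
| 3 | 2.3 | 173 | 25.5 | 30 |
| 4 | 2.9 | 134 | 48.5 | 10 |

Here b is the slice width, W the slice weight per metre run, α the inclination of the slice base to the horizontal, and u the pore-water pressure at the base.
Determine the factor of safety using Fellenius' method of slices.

FS = 1.33

Ordinary method of slices: FS = Σ[c'·Δl_i + (W_i cosα_i − u_i·Δl_i)·tanφ'] / Σ W_i sinα_i, with Δl_i = b_i / cosα_i.
Slice 1: Δl = 2.8/cos(-5.9°) = 2.815 m; N'_1 = 72·cos(-5.9°) − 6·2.815 = 54.7; c'Δl = 15.48; W sinα = -7.4
Slice 2: Δl = 1.8/cos10.3° = 1.829 m; N'_2 = 104·cos10.3° − 12·1.829 = 80.4; c'Δl = 10.06; W sinα = 18.6
Slice 3: Δl = 2.3/cos25.5° = 2.548 m; N'_3 = 173·cos25.5° − 30·2.548 = 79.7; c'Δl = 14.02; W sinα = 74.5
Slice 4: Δl = 2.9/cos48.5° = 4.377 m; N'_4 = 134·cos48.5° − 10·4.377 = 45.0; c'Δl = 24.07; W sinα = 100.4
Σc'Δl = 63.6 kN/m; ΣN' = 259.8 kN/m; ΣW sinα = 186.0 kN/m
Resisting = 63.6 + 259.8·tan35.3° = 63.6 + 184.0 = 247.6 kN/m
FS = 247.6 / 186.0 = 1.331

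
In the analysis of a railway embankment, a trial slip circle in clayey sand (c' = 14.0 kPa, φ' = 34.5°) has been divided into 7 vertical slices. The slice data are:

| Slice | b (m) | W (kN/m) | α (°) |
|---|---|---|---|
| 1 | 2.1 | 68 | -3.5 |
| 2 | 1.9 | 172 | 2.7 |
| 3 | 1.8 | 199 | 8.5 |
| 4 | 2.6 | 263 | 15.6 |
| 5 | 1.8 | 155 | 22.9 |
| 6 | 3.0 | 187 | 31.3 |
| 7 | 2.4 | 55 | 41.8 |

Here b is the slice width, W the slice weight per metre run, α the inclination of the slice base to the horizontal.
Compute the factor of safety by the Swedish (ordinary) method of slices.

Ordinary method of slices: FS = Σ[c'·Δl_i + (W_i cosα_i)·tanφ'] / Σ W_i sinα_i, with Δl_i = b_i / cosα_i.
Slice 1: Δl = 2.1/cos(-3.5°) = 2.104 m; N'_1 = 68·cos(-3.5°) = 67.9; c'Δl = 29.45; W sinα = -4.2
Slice 2: Δl = 1.9/cos2.7° = 1.902 m; N'_2 = 172·cos2.7° = 171.8; c'Δl = 26.63; W sinα = 8.1
Slice 3: Δl = 1.8/cos8.5° = 1.820 m; N'_3 = 199·cos8.5° = 196.8; c'Δl = 25.48; W sinα = 29.4
Slice 4: Δl = 2.6/cos15.6° = 2.699 m; N'_4 = 263·cos15.6° = 253.3; c'Δl = 37.79; W sinα = 70.7
Slice 5: Δl = 1.8/cos22.9° = 1.954 m; N'_5 = 155·cos22.9° = 142.8; c'Δl = 27.36; W sinα = 60.3
Slice 6: Δl = 3.0/cos31.3° = 3.511 m; N'_6 = 187·cos31.3° = 159.8; c'Δl = 49.15; W sinα = 97.2
Slice 7: Δl = 2.4/cos41.8° = 3.219 m; N'_7 = 55·cos41.8° = 41.0; c'Δl = 45.07; W sinα = 36.7
Σc'Δl = 240.9 kN/m; ΣN' = 1033.4 kN/m; ΣW sinα = 298.2 kN/m
Resisting = 240.9 + 1033.4·tan34.5° = 240.9 + 710.2 = 951.2 kN/m
FS = 951.2 / 298.2 = 3.190

FS = 3.19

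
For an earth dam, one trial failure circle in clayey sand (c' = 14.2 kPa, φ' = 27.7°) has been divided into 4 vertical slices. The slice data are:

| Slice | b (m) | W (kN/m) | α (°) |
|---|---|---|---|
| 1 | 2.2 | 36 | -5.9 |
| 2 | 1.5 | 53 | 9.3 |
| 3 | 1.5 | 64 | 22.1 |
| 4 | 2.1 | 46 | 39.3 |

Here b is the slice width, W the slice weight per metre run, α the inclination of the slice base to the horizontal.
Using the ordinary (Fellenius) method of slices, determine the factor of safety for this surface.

FS = 3.63

Ordinary method of slices: FS = Σ[c'·Δl_i + (W_i cosα_i)·tanφ'] / Σ W_i sinα_i, with Δl_i = b_i / cosα_i.
Slice 1: Δl = 2.2/cos(-5.9°) = 2.212 m; N'_1 = 36·cos(-5.9°) = 35.8; c'Δl = 31.41; W sinα = -3.7
Slice 2: Δl = 1.5/cos9.3° = 1.520 m; N'_2 = 53·cos9.3° = 52.3; c'Δl = 21.58; W sinα = 8.6
Slice 3: Δl = 1.5/cos22.1° = 1.619 m; N'_3 = 64·cos22.1° = 59.3; c'Δl = 22.99; W sinα = 24.1
Slice 4: Δl = 2.1/cos39.3° = 2.714 m; N'_4 = 46·cos39.3° = 35.6; c'Δl = 38.54; W sinα = 29.1
Σc'Δl = 114.5 kN/m; ΣN' = 183.0 kN/m; ΣW sinα = 58.1 kN/m
Resisting = 114.5 + 183.0·tan27.7° = 114.5 + 96.1 = 210.6 kN/m
FS = 210.6 / 58.1 = 3.626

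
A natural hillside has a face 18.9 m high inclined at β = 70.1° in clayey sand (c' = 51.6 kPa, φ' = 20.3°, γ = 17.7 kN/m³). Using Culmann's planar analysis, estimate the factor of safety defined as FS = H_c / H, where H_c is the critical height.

H_c = (4c'/γ) · sinβ cosφ' / [1 − cos(β − φ')]
    = (4·51.6/17.7) · sin70.1°·cos20.3° / [1 − cos49.8°]
    = 11.661 · 0.8819 / 0.3545 = 29.01 m
FS = H_c / H = 29.01 / 18.9 = 1.535

FS = 1.53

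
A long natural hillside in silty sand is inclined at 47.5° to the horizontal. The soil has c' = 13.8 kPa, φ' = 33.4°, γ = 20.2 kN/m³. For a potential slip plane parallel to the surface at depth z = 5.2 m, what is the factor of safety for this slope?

For an infinite slope with a slip plane parallel to the surface (no pore pressure): FS = [c' + γz cos²β tanφ'] / [γz sinβ cosβ].
γz = 20.2·5.2 = 105.04 kN/m²
Numerator = 13.8 + 105.04·cos²47.5°·tan33.4° = 13.8 + 105.04·0.4564·0.6594 = 45.412 kPa
Denominator = 105.04·sin47.5°·cos47.5° = 105.04·0.7373·0.6756 = 52.320 kPa
FS = 45.412 / 52.320 = 0.868

FS = 0.87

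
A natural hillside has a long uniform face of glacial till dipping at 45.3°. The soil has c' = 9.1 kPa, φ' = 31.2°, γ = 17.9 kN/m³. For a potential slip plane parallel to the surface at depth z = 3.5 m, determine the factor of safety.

FS = 0.89

For an infinite slope with a slip plane parallel to the surface (no pore pressure): FS = [c' + γz cos²β tanφ'] / [γz sinβ cosβ].
γz = 17.9·3.5 = 62.65 kN/m²
Numerator = 9.1 + 62.65·cos²45.3°·tan31.2° = 9.1 + 62.65·0.4948·0.6056 = 27.872 kPa
Denominator = 62.65·sin45.3°·cos45.3° = 62.65·0.7108·0.7034 = 31.323 kPa
FS = 27.872 / 31.323 = 0.890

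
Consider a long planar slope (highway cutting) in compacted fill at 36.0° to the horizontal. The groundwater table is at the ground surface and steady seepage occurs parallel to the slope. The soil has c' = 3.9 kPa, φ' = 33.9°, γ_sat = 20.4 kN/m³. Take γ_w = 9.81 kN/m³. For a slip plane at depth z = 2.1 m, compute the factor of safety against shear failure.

FS = 0.67

With seepage parallel to the slope and the water table at the surface, the effective normal stress on the slip plane uses the buoyant unit weight γ' = γ_sat − γ_w while the driving shear stress uses γ_sat:
FS = [c' + γ' z cos²β tanφ'] / [γ_sat z sinβ cosβ]
γ' = 20.4 − 9.81 = 10.59 kN/m³
Numerator = 3.9 + 10.59·2.1·cos²36.0°·tan33.9° = 3.9 + 10.59·2.1·0.6545·0.6720 = 13.681 kPa
Denominator = 20.4·2.1·sin36.0°·cos36.0° = 20.4·2.1·0.5878·0.8090 = 20.372 kPa
FS = 13.681 / 20.372 = 0.672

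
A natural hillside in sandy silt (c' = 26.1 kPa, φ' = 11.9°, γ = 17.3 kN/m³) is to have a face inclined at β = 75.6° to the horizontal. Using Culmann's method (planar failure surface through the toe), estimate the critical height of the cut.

Culmann's analysis gives the critical failure plane at α_cr = (β + φ')/2 = (75.6 + 11.9)/2 = 43.8°, and the critical height
H_c = (4c'/γ) · sinβ cosφ' / [1 − cos(β − φ')]
    = (4·26.1/17.3) · sin75.6°·cos11.9° / [1 − cos(63.7°)]
    = 6.035 · 0.9686·0.9785 / [1 − 0.4431]
    = 6.035 · 0.9478 / 0.5569
    = 10.27 m

H_c = 10.27 m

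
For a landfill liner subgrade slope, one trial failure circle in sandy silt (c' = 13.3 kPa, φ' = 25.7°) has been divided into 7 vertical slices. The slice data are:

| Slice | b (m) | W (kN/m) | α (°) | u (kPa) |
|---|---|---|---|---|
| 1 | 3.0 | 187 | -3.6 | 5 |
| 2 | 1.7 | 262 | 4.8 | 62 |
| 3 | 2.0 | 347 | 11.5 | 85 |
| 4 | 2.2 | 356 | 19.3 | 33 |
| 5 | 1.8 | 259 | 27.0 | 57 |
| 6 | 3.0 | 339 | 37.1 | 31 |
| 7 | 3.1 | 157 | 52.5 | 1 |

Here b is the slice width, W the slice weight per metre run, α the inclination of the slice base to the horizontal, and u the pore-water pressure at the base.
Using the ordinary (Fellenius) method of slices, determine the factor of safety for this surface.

FS = 1.24

Ordinary method of slices: FS = Σ[c'·Δl_i + (W_i cosα_i − u_i·Δl_i)·tanφ'] / Σ W_i sinα_i, with Δl_i = b_i / cosα_i.
Slice 1: Δl = 3.0/cos(-3.6°) = 3.006 m; N'_1 = 187·cos(-3.6°) − 5·3.006 = 171.6; c'Δl = 39.98; W sinα = -11.7
Slice 2: Δl = 1.7/cos4.8° = 1.706 m; N'_2 = 262·cos4.8° − 62·1.706 = 155.3; c'Δl = 22.69; W sinα = 21.9
Slice 3: Δl = 2.0/cos11.5° = 2.041 m; N'_3 = 347·cos11.5° − 85·2.041 = 166.6; c'Δl = 27.14; W sinα = 69.2
Slice 4: Δl = 2.2/cos19.3° = 2.331 m; N'_4 = 356·cos19.3° − 33·2.331 = 259.1; c'Δl = 31.00; W sinα = 117.7
Slice 5: Δl = 1.8/cos27.0° = 2.020 m; N'_5 = 259·cos27.0° − 57·2.020 = 115.6; c'Δl = 26.87; W sinα = 117.6
Slice 6: Δl = 3.0/cos37.1° = 3.761 m; N'_6 = 339·cos37.1° − 31·3.761 = 153.8; c'Δl = 50.03; W sinα = 204.5
Slice 7: Δl = 3.1/cos52.5° = 5.092 m; N'_7 = 157·cos52.5° − 1·5.092 = 90.5; c'Δl = 67.73; W sinα = 124.6
Σc'Δl = 265.4 kN/m; ΣN' = 1112.4 kN/m; ΣW sinα = 643.7 kN/m
Resisting = 265.4 + 1112.4·tan25.7° = 265.4 + 535.4 = 800.8 kN/m
FS = 800.8 / 643.7 = 1.244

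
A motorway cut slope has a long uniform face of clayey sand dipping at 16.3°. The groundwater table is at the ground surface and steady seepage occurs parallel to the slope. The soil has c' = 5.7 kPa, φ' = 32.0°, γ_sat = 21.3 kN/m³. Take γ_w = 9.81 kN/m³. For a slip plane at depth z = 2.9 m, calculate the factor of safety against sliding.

FS = 1.50

With seepage parallel to the slope and the water table at the surface, the effective normal stress on the slip plane uses the buoyant unit weight γ' = γ_sat − γ_w while the driving shear stress uses γ_sat:
FS = [c' + γ' z cos²β tanφ'] / [γ_sat z sinβ cosβ]
γ' = 21.3 − 9.81 = 11.49 kN/m³
Numerator = 5.7 + 11.49·2.9·cos²16.3°·tan32.0° = 5.7 + 11.49·2.9·0.9212·0.6249 = 24.881 kPa
Denominator = 21.3·2.9·sin16.3°·cos16.3° = 21.3·2.9·0.2807·0.9598 = 16.640 kPa
FS = 24.881 / 16.640 = 1.495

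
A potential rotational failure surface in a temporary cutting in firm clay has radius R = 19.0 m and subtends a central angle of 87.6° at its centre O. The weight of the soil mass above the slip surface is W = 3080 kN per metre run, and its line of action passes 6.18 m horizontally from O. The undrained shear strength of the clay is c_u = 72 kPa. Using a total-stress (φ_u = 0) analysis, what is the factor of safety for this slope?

Taking moments about the centre O, the resisting moment is provided by the undrained shear strength acting along the arc:
Arc length L_a = R·θ = 19.0·(87.6°·π/180) = 19.0·1.5289 = 29.05 m
M_R = c_u·L_a·R = 72·29.05·19.0 = 39739.4 kN·m/m
M_D = W·d = 3080·6.18 = 19034.4 kN·m/m
FS = M_R / M_D = 39739.4 / 19034.4 = 2.088

FS = 2.09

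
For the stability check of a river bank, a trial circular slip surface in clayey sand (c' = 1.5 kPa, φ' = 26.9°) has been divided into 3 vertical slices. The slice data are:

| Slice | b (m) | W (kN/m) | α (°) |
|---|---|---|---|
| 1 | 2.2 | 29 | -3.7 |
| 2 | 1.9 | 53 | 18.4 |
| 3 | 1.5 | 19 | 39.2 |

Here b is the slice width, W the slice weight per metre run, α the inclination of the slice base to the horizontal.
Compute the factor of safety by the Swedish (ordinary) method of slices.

Ordinary method of slices: FS = Σ[c'·Δl_i + (W_i cosα_i)·tanφ'] / Σ W_i sinα_i, with Δl_i = b_i / cosα_i.
Slice 1: Δl = 2.2/cos(-3.7°) = 2.205 m; N'_1 = 29·cos(-3.7°) = 28.9; c'Δl = 3.31; W sinα = -1.9
Slice 2: Δl = 1.9/cos18.4° = 2.002 m; N'_2 = 53·cos18.4° = 50.3; c'Δl = 3.00; W sinα = 16.7
Slice 3: Δl = 1.5/cos39.2° = 1.936 m; N'_3 = 19·cos39.2° = 14.7; c'Δl = 2.90; W sinα = 12.0
Σc'Δl = 9.2 kN/m; ΣN' = 94.0 kN/m; ΣW sinα = 26.9 kN/m
Resisting = 9.2 + 94.0·tan26.9° = 9.2 + 47.7 = 56.9 kN/m
FS = 56.9 / 26.9 = 2.117

FS = 2.12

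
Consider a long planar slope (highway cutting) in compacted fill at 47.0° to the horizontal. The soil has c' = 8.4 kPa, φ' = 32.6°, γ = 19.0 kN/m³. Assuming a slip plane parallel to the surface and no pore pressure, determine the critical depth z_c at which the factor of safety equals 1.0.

Setting FS = 1.00 in FS = [c' + γz cos²β tanφ'] / [γz sinβ cosβ] and solving for z:
z = c' / [γ cosβ (FS·sinβ − cosβ·tanφ')]
  = 8.4 / [19.0·cos47.0°·(1.00·sin47.0° − cos47.0°·tan32.6°)]
  = 8.4 / [19.0·0.6820·(1.00·0.7314 − 0.6820·0.6395)]
  = 8.4 / 3.8252 = 2.196 m

z_c = 2.20 m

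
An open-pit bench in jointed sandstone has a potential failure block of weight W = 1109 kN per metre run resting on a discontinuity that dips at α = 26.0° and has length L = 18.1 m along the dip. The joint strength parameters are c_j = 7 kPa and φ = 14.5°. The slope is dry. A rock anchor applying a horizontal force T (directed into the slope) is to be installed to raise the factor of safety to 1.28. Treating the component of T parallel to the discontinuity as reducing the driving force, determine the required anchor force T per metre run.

Resolving forces along and normal to the sliding plane, with the horizontal anchor force T adding T·sinα to the effective normal force and T·cosα acting up the plane against the driving force:
FS = [c_jL + (W cosα + T sinα) tanφ] / [W sinα − T cosα]
Without the anchor: N' = 996.8 kN/m, driving T_d = 486.2 kN/m, resisting R = 7·18.1 + 996.8·tan14.5° = 384.5 kN/m, FS = 0.79.
Setting FS = 1.28 and solving for T:
1.28·(486.2 − T cos26.0°) = 384.5 + T sin26.0°·tan14.5°
T·(sin26.0°·tan14.5° + 1.28·cos26.0°) = 1.28·486.2 − 384.5
T·(0.4384·0.2586 + 1.28·0.8988) = 622.3 − 384.5 = 237.8
T·1.2638 = 237.8
T = 188.2 kN/m

T = 188 kN/m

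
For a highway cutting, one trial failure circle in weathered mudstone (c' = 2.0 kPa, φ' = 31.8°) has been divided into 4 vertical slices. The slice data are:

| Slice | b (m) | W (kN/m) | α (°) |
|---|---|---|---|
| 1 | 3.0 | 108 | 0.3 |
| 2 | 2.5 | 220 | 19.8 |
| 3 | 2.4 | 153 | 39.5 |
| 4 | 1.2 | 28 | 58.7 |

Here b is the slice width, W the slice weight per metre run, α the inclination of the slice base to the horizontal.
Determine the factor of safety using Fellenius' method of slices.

Ordinary method of slices: FS = Σ[c'·Δl_i + (W_i cosα_i)·tanφ'] / Σ W_i sinα_i, with Δl_i = b_i / cosα_i.
Slice 1: Δl = 3.0/cos0.3° = 3.000 m; N'_1 = 108·cos0.3° = 108.0; c'Δl = 6.00; W sinα = 0.6
Slice 2: Δl = 2.5/cos19.8° = 2.657 m; N'_2 = 220·cos19.8° = 207.0; c'Δl = 5.31; W sinα = 74.5
Slice 3: Δl = 2.4/cos39.5° = 3.110 m; N'_3 = 153·cos39.5° = 118.1; c'Δl = 6.22; W sinα = 97.3
Slice 4: Δl = 1.2/cos58.7° = 2.310 m; N'_4 = 28·cos58.7° = 14.5; c'Δl = 4.62; W sinα = 23.9
Σc'Δl = 22.2 kN/m; ΣN' = 447.6 kN/m; ΣW sinα = 196.3 kN/m
Resisting = 22.2 + 447.6·tan31.8° = 22.2 + 277.5 = 299.7 kN/m
FS = 299.7 / 196.3 = 1.526

FS = 1.53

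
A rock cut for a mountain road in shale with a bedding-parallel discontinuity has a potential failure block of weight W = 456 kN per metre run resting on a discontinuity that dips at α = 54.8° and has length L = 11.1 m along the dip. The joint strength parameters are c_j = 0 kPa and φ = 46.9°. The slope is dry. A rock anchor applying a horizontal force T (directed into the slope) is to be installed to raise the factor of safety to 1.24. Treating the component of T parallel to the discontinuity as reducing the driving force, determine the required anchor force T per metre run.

T = 114 kN/m

Resolving forces along and normal to the sliding plane, with the horizontal anchor force T adding T·sinα to the effective normal force and T·cosα acting up the plane against the driving force:
FS = [c_jL + (W cosα + T sinα) tanφ] / [W sinα − T cosα]
Without the anchor: N' = 262.9 kN/m, driving T_d = 372.6 kN/m, resisting R = 0·11.1 + 262.9·tan46.9° = 280.9 kN/m, FS = 0.75.
Setting FS = 1.24 and solving for T:
1.24·(372.6 − T cos54.8°) = 280.9 + T sin54.8°·tan46.9°
T·(sin54.8°·tan46.9° + 1.24·cos54.8°) = 1.24·372.6 − 280.9
T·(0.8171·1.0686 + 1.24·0.5764) = 462.0 − 280.9 = 181.2
T·1.5880 = 181.2
T = 114.1 kN/m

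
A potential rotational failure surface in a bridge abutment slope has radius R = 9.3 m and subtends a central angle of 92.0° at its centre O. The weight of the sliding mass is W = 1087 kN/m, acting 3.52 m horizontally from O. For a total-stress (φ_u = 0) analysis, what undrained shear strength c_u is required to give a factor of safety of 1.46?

c_u = 40.2 kPa

FS = c_u·L_a·R / (W·d), so c_u = FS·W·d / (L_a·R).
Arc length L_a = R·θ = 9.3·(92.0°·π/180) = 9.3·1.6057 = 14.93 m
c_u = 1.46·1087·3.52 / (14.93·9.3) = 5586.3 / 138.88 = 40.22 kPa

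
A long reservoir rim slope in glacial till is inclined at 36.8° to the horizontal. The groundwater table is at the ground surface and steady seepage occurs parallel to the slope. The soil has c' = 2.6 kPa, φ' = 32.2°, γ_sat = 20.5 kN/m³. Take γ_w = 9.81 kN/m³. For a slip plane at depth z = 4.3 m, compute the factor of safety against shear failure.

With seepage parallel to the slope and the water table at the surface, the effective normal stress on the slip plane uses the buoyant unit weight γ' = γ_sat − γ_w while the driving shear stress uses γ_sat:
FS = [c' + γ' z cos²β tanφ'] / [γ_sat z sinβ cosβ]
γ' = 20.5 − 9.81 = 10.69 kN/m³
Numerator = 2.6 + 10.69·4.3·cos²36.8°·tan32.2° = 2.6 + 10.69·4.3·0.6412·0.6297 = 21.160 kPa
Denominator = 20.5·4.3·sin36.8°·cos36.8° = 20.5·4.3·0.5990·0.8007 = 42.282 kPa
FS = 21.160 / 42.282 = 0.500

FS = 0.50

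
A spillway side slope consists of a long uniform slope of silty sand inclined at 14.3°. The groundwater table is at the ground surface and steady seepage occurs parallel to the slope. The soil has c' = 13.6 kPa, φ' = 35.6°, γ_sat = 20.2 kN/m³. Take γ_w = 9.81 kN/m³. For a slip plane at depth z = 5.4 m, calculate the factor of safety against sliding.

With seepage parallel to the slope and the water table at the surface, the effective normal stress on the slip plane uses the buoyant unit weight γ' = γ_sat − γ_w while the driving shear stress uses γ_sat:
FS = [c' + γ' z cos²β tanφ'] / [γ_sat z sinβ cosβ]
γ' = 20.2 − 9.81 = 10.39 kN/m³
Numerator = 13.6 + 10.39·5.4·cos²14.3°·tan35.6° = 13.6 + 10.39·5.4·0.9390·0.7159 = 51.317 kPa
Denominator = 20.2·5.4·sin14.3°·cos14.3° = 20.2·5.4·0.2470·0.9690 = 26.108 kPa
FS = 51.317 / 26.108 = 1.966

FS = 1.97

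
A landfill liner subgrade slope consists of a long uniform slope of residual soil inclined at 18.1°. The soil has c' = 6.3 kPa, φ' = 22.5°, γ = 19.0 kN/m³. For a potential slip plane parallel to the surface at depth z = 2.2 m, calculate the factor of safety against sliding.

FS = 1.78

For an infinite slope with a slip plane parallel to the surface (no pore pressure): FS = [c' + γz cos²β tanφ'] / [γz sinβ cosβ].
γz = 19.0·2.2 = 41.80 kN/m²
Numerator = 6.3 + 41.80·cos²18.1°·tan22.5° = 6.3 + 41.80·0.9035·0.4142 = 21.943 kPa
Denominator = 41.80·sin18.1°·cos18.1° = 41.80·0.3107·0.9505 = 12.344 kPa
FS = 21.943 / 12.344 = 1.778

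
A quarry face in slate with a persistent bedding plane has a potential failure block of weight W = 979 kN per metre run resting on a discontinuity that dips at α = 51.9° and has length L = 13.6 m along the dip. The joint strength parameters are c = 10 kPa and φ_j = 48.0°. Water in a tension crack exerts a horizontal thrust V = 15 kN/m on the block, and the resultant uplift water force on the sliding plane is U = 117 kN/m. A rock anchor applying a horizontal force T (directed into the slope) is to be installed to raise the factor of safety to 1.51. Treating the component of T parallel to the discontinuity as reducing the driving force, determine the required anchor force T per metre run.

Resolving forces along and normal to the sliding plane, with the horizontal anchor force T adding T·sinα to the effective normal force and T·cosα acting up the plane against the driving force:
FS = [cL + (W cosα − U − V sinα + T sinα) tanφ_j] / [W sinα + V cosα − T cosα]
Without the anchor: N' = 475.3 kN/m, driving T_d = 779.7 kN/m, resisting R = 10·13.6 + 475.3·tan48.0° = 663.8 kN/m, FS = 0.85.
Setting FS = 1.51 and solving for T:
1.51·(779.7 − T cos51.9°) = 663.8 + T sin51.9°·tan48.0°
T·(sin51.9°·tan48.0° + 1.51·cos51.9°) = 1.51·779.7 − 663.8
T·(0.7869·1.1106 + 1.51·0.6170) = 1177.3 − 663.8 = 513.4
T·1.8057 = 513.4
T = 284.3 kN/m

T = 284 kN/m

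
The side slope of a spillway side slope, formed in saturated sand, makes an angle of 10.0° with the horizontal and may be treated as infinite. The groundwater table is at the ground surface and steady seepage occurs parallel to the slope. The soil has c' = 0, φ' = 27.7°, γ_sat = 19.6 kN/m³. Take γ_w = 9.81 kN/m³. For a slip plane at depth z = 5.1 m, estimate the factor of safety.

FS = 1.49

With seepage parallel to the slope and the water table at the surface, the effective normal stress on the slip plane uses the buoyant unit weight γ' = γ_sat − γ_w while the driving shear stress uses γ_sat:
FS = [c' + γ' z cos²β tanφ'] / [γ_sat z sinβ cosβ]
(For c' = 0 this reduces to FS = (γ'/γ_sat)·tanφ'/tanβ.)
γ' = 19.6 − 9.81 = 9.79 kN/m³
Numerator = 0.0 + 9.79·5.1·cos²10.0°·tan27.7° = 0.0 + 9.79·5.1·0.9698·0.5250 = 25.423 kPa
Denominator = 19.6·5.1·sin10.0°·cos10.0° = 19.6·5.1·0.1736·0.9848 = 17.094 kPa
FS = 25.423 / 17.094 = 1.487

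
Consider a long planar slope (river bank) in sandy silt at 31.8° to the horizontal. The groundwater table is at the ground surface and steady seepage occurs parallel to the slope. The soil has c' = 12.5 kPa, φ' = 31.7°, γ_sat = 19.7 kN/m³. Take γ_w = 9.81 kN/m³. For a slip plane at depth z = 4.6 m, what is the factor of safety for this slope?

FS = 0.81

With seepage parallel to the slope and the water table at the surface, the effective normal stress on the slip plane uses the buoyant unit weight γ' = γ_sat − γ_w while the driving shear stress uses γ_sat:
FS = [c' + γ' z cos²β tanφ'] / [γ_sat z sinβ cosβ]
γ' = 19.7 − 9.81 = 9.89 kN/m³
Numerator = 12.5 + 9.89·4.6·cos²31.8°·tan31.7° = 12.5 + 9.89·4.6·0.7223·0.6176 = 32.795 kPa
Denominator = 19.7·4.6·sin31.8°·cos31.8° = 19.7·4.6·0.5270·0.8499 = 40.585 kPa
FS = 32.795 / 40.585 = 0.808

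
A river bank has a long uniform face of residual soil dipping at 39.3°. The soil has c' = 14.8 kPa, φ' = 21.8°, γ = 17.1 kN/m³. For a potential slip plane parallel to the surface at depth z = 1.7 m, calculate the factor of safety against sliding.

FS = 1.53

For an infinite slope with a slip plane parallel to the surface (no pore pressure): FS = [c' + γz cos²β tanφ'] / [γz sinβ cosβ].
γz = 17.1·1.7 = 29.07 kN/m²
Numerator = 14.8 + 29.07·cos²39.3°·tan21.8° = 14.8 + 29.07·0.5988·0.4000 = 21.763 kPa
Denominator = 29.07·sin39.3°·cos39.3° = 29.07·0.6334·0.7738 = 14.248 kPa
FS = 21.763 / 14.248 = 1.527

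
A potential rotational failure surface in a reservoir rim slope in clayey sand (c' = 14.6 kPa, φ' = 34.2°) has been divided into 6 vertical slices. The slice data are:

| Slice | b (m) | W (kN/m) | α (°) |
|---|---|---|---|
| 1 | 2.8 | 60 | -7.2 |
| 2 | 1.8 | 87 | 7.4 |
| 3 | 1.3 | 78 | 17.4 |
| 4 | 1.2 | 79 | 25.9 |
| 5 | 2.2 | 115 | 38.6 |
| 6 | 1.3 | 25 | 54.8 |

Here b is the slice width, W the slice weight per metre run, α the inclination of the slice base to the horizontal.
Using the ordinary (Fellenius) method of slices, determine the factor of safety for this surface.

FS = 2.93

Ordinary method of slices: FS = Σ[c'·Δl_i + (W_i cosα_i)·tanφ'] / Σ W_i sinα_i, with Δl_i = b_i / cosα_i.
Slice 1: Δl = 2.8/cos(-7.2°) = 2.822 m; N'_1 = 60·cos(-7.2°) = 59.5; c'Δl = 41.20; W sinα = -7.5
Slice 2: Δl = 1.8/cos7.4° = 1.815 m; N'_2 = 87·cos7.4° = 86.3; c'Δl = 26.50; W sinα = 11.2
Slice 3: Δl = 1.3/cos17.4° = 1.362 m; N'_3 = 78·cos17.4° = 74.4; c'Δl = 19.89; W sinα = 23.3
Slice 4: Δl = 1.2/cos25.9° = 1.334 m; N'_4 = 79·cos25.9° = 71.1; c'Δl = 19.48; W sinα = 34.5
Slice 5: Δl = 2.2/cos38.6° = 2.815 m; N'_5 = 115·cos38.6° = 89.9; c'Δl = 41.10; W sinα = 71.7
Slice 6: Δl = 1.3/cos54.8° = 2.255 m; N'_6 = 25·cos54.8° = 14.4; c'Δl = 32.93; W sinα = 20.4
Σc'Δl = 181.1 kN/m; ΣN' = 395.6 kN/m; ΣW sinα = 153.7 kN/m
Resisting = 181.1 + 395.6·tan34.2° = 181.1 + 268.8 = 449.9 kN/m
FS = 449.9 / 153.7 = 2.928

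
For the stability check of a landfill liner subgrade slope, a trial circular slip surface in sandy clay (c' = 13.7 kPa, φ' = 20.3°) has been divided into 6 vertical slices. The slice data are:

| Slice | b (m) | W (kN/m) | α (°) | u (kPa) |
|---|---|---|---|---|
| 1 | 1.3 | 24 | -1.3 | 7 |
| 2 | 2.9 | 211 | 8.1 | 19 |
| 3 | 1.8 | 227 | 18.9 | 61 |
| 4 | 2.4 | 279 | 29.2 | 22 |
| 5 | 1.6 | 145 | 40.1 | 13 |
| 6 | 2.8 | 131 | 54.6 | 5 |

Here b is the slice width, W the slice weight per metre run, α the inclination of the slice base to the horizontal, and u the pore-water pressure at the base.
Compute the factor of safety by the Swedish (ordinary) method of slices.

FS = 0.99

Ordinary method of slices: FS = Σ[c'·Δl_i + (W_i cosα_i − u_i·Δl_i)·tanφ'] / Σ W_i sinα_i, with Δl_i = b_i / cosα_i.
Slice 1: Δl = 1.3/cos(-1.3°) = 1.300 m; N'_1 = 24·cos(-1.3°) − 7·1.300 = 14.9; c'Δl = 17.81; W sinα = -0.5
Slice 2: Δl = 2.9/cos8.1° = 2.929 m; N'_2 = 211·cos8.1° − 19·2.929 = 153.2; c'Δl = 40.13; W sinα = 29.7
Slice 3: Δl = 1.8/cos18.9° = 1.903 m; N'_3 = 227·cos18.9° − 61·1.903 = 98.7; c'Δl = 26.07; W sinα = 73.5
Slice 4: Δl = 2.4/cos29.2° = 2.749 m; N'_4 = 279·cos29.2° − 22·2.749 = 183.1; c'Δl = 37.67; W sinα = 136.1
Slice 5: Δl = 1.6/cos40.1° = 2.092 m; N'_5 = 145·cos40.1° − 13·2.092 = 83.7; c'Δl = 28.66; W sinα = 93.4
Slice 6: Δl = 2.8/cos54.6° = 4.834 m; N'_6 = 131·cos54.6° − 5·4.834 = 51.7; c'Δl = 66.22; W sinα = 106.8
Σc'Δl = 216.6 kN/m; ΣN' = 585.3 kN/m; ΣW sinα = 439.0 kN/m
Resisting = 216.6 + 585.3·tan20.3° = 216.6 + 216.5 = 433.1 kN/m
FS = 433.1 / 439.0 = 0.986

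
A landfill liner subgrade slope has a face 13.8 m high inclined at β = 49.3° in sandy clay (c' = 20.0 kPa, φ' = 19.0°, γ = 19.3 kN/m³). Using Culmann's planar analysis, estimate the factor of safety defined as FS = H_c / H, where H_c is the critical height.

H_c = (4c'/γ) · sinβ cosφ' / [1 − cos(β − φ')]
    = (4·20.0/19.3) · sin49.3°·cos19.0° / [1 − cos30.3°]
    = 4.145 · 0.7168 / 0.1366 = 21.75 m
FS = H_c / H = 21.75 / 13.8 = 1.576

FS = 1.58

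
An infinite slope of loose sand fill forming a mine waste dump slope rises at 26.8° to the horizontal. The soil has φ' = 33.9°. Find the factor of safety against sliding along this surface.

For a dry cohesionless infinite slope the factor of safety is FS = tanφ' / tanβ.
FS = tan33.9° / tan26.8° = 0.6720 / 0.5051 = 1.330

FS = 1.33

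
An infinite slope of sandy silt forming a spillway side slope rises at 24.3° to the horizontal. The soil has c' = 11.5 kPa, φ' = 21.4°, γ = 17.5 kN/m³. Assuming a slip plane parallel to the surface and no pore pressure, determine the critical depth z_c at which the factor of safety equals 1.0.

z_c = 13.27 m

Setting FS = 1.00 in FS = [c' + γz cos²β tanφ'] / [γz sinβ cosβ] and solving for z:
z = c' / [γ cosβ (FS·sinβ − cosβ·tanφ')]
  = 11.5 / [17.5·cos24.3°·(1.00·sin24.3° − cos24.3°·tan21.4°)]
  = 11.5 / [17.5·0.9114·(1.00·0.4115 − 0.9114·0.3919)]
  = 11.5 / 0.8667 = 13.269 m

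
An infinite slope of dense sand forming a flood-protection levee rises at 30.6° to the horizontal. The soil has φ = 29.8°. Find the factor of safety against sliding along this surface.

For a dry cohesionless infinite slope the factor of safety is FS = tanφ / tanβ.
FS = tan29.8° / tan30.6° = 0.5727 / 0.5914 = 0.968

FS = 0.97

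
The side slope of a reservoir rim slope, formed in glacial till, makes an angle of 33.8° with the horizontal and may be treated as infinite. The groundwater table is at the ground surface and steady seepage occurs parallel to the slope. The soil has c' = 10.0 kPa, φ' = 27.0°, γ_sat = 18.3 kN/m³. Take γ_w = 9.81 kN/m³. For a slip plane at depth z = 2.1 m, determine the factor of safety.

With seepage parallel to the slope and the water table at the surface, the effective normal stress on the slip plane uses the buoyant unit weight γ' = γ_sat − γ_w while the driving shear stress uses γ_sat:
FS = [c' + γ' z cos²β tanφ'] / [γ_sat z sinβ cosβ]
γ' = 18.3 − 9.81 = 8.49 kN/m³
Numerator = 10.0 + 8.49·2.1·cos²33.8°·tan27.0° = 10.0 + 8.49·2.1·0.6905·0.5095 = 16.273 kPa
Denominator = 18.3·2.1·sin33.8°·cos33.8° = 18.3·2.1·0.5563·0.8310 = 17.765 kPa
FS = 16.273 / 17.765 = 0.916

FS = 0.92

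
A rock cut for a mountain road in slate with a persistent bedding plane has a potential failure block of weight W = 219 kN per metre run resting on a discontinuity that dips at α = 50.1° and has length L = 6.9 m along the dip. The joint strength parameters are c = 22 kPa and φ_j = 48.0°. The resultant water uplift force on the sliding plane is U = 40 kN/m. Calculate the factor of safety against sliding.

Resolving the block weight along and normal to the plane and applying the Mohr–Coulomb strength on the joint:
N' = W cosα − U = 219·cos50.1° − 40 = 100.5 kN/m
Driving force T = W sinα = 219·sin50.1° = 168.0 kN/m
Resisting force R = c·L + N'·tanφ_j = 22·6.9 + 100.5·tan48.0° = 151.8 + 111.6 = 263.4 kN/m
FS = R / T = 263.4 / 168.0 = 1.568

FS = 1.57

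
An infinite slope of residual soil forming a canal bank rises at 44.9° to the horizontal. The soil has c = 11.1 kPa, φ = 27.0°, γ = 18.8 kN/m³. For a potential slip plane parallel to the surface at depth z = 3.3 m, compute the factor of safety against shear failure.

FS = 0.87

For an infinite slope with a slip plane parallel to the surface (no pore pressure): FS = [c + γz cos²β tanφ] / [γz sinβ cosβ].
γz = 18.8·3.3 = 62.04 kN/m²
Numerator = 11.1 + 62.04·cos²44.9°·tan27.0° = 11.1 + 62.04·0.5017·0.5095 = 26.961 kPa
Denominator = 62.04·sin44.9°·cos44.9° = 62.04·0.7059·0.7083 = 31.020 kPa
FS = 26.961 / 31.020 = 0.869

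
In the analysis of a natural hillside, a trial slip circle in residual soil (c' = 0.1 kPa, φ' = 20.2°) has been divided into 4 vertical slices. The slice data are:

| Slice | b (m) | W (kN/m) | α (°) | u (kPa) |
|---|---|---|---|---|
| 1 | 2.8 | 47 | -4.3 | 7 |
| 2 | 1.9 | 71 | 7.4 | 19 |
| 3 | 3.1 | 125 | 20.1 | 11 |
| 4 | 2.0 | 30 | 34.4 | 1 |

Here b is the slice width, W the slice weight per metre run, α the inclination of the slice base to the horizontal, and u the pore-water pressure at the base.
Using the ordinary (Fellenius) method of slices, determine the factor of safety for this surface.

FS = 0.94

Ordinary method of slices: FS = Σ[c'·Δl_i + (W_i cosα_i − u_i·Δl_i)·tanφ'] / Σ W_i sinα_i, with Δl_i = b_i / cosα_i.
Slice 1: Δl = 2.8/cos(-4.3°) = 2.808 m; N'_1 = 47·cos(-4.3°) − 7·2.808 = 27.2; c'Δl = 0.28; W sinα = -3.5
Slice 2: Δl = 1.9/cos7.4° = 1.916 m; N'_2 = 71·cos7.4° − 19·1.916 = 34.0; c'Δl = 0.19; W sinα = 9.1
Slice 3: Δl = 3.1/cos20.1° = 3.301 m; N'_3 = 125·cos20.1° − 11·3.301 = 81.1; c'Δl = 0.33; W sinα = 43.0
Slice 4: Δl = 2.0/cos34.4° = 2.424 m; N'_4 = 30·cos34.4° − 1·2.424 = 22.3; c'Δl = 0.24; W sinα = 16.9
Σc'Δl = 1.0 kN/m; ΣN' = 164.6 kN/m; ΣW sinα = 65.5 kN/m
Resisting = 1.0 + 164.6·tan20.2° = 1.0 + 60.6 = 61.6 kN/m
FS = 61.6 / 65.5 = 0.940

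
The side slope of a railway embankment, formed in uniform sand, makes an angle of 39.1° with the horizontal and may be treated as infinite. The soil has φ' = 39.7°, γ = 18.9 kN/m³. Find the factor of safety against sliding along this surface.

FS = 1.02

For a dry cohesionless infinite slope the factor of safety is FS = tanφ' / tanβ.
FS = tan39.7° / tan39.1° = 0.8302 / 0.8127 = 1.022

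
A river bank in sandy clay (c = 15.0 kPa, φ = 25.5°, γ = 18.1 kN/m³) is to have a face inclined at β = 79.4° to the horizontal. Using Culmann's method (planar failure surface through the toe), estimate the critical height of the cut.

Culmann's analysis gives the critical failure plane at α_cr = (β + φ)/2 = (79.4 + 25.5)/2 = 52.5°, and the critical height
H_c = (4c/γ) · sinβ cosφ / [1 − cos(β − φ)]
    = (4·15.0/18.1) · sin79.4°·cos25.5° / [1 − cos(53.9°)]
    = 3.315 · 0.9829·0.9026 / [1 − 0.5892]
    = 3.315 · 0.8872 / 0.4108
    = 7.16 m

H_c = 7.16 m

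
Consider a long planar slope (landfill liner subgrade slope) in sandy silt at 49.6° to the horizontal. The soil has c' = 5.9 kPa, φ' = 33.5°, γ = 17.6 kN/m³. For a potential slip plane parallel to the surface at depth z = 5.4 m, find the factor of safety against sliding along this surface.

For an infinite slope with a slip plane parallel to the surface (no pore pressure): FS = [c' + γz cos²β tanφ'] / [γz sinβ cosβ].
γz = 17.6·5.4 = 95.04 kN/m²
Numerator = 5.9 + 95.04·cos²49.6°·tan33.5° = 5.9 + 95.04·0.4201·0.6619 = 32.324 kPa
Denominator = 95.04·sin49.6°·cos49.6° = 95.04·0.7615·0.6481 = 46.909 kPa
FS = 32.324 / 46.909 = 0.689

FS = 0.69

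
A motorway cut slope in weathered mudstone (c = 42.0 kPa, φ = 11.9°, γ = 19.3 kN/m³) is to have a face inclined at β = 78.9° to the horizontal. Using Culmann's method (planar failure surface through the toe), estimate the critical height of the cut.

Culmann's analysis gives the critical failure plane at α_cr = (β + φ)/2 = (78.9 + 11.9)/2 = 45.4°, and the critical height
H_c = (4c/γ) · sinβ cosφ / [1 − cos(β − φ)]
    = (4·42.0/19.3) · sin78.9°·cos11.9° / [1 − cos(67.0°)]
    = 8.705 · 0.9813·0.9785 / [1 − 0.3907]
    = 8.705 · 0.9602 / 0.6093
    = 13.72 m

H_c = 13.72 m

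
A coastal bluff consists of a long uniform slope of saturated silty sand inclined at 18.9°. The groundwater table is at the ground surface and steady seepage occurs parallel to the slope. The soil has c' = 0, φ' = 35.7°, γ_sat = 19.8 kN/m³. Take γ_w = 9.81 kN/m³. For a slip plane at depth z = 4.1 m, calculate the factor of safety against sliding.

FS = 1.06

With seepage parallel to the slope and the water table at the surface, the effective normal stress on the slip plane uses the buoyant unit weight γ' = γ_sat − γ_w while the driving shear stress uses γ_sat:
FS = [c' + γ' z cos²β tanφ'] / [γ_sat z sinβ cosβ]
(For c' = 0 this reduces to FS = (γ'/γ_sat)·tanφ'/tanβ.)
γ' = 19.8 − 9.81 = 9.99 kN/m³
Numerator = 0.0 + 9.99·4.1·cos²18.9°·tan35.7° = 0.0 + 9.99·4.1·0.8951·0.7186 = 26.344 kPa
Denominator = 19.8·4.1·sin18.9°·cos18.9° = 19.8·4.1·0.3239·0.9461 = 24.878 kPa
FS = 26.344 / 24.878 = 1.059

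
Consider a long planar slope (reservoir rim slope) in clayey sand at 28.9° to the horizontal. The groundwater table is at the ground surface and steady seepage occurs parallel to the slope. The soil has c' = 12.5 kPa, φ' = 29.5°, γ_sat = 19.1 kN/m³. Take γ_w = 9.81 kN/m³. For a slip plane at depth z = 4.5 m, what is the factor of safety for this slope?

FS = 0.84

With seepage parallel to the slope and the water table at the surface, the effective normal stress on the slip plane uses the buoyant unit weight γ' = γ_sat − γ_w while the driving shear stress uses γ_sat:
FS = [c' + γ' z cos²β tanφ'] / [γ_sat z sinβ cosβ]
γ' = 19.1 − 9.81 = 9.29 kN/m³
Numerator = 12.5 + 9.29·4.5·cos²28.9°·tan29.5° = 12.5 + 9.29·4.5·0.7664·0.5658 = 30.628 kPa
Denominator = 19.1·4.5·sin28.9°·cos28.9° = 19.1·4.5·0.4833·0.8755 = 36.365 kPa
FS = 30.628 / 36.365 = 0.842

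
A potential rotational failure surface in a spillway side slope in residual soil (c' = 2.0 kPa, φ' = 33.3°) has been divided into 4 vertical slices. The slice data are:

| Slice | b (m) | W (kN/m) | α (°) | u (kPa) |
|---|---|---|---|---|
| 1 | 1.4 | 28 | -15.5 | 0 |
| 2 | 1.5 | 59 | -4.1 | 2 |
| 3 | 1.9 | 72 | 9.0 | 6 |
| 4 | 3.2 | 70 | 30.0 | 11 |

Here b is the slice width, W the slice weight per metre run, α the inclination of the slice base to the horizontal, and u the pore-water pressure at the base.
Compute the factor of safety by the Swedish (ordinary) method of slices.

Ordinary method of slices: FS = Σ[c'·Δl_i + (W_i cosα_i − u_i·Δl_i)·tanφ'] / Σ W_i sinα_i, with Δl_i = b_i / cosα_i.
Slice 1: Δl = 1.4/cos(-15.5°) = 1.453 m; N'_1 = 28·cos(-15.5°) − 0·1.453 = 27.0; c'Δl = 2.91; W sinα = -7.5
Slice 2: Δl = 1.5/cos(-4.1°) = 1.504 m; N'_2 = 59·cos(-4.1°) − 2·1.504 = 55.8; c'Δl = 3.01; W sinα = -4.2
Slice 3: Δl = 1.9/cos9.0° = 1.924 m; N'_3 = 72·cos9.0° − 6·1.924 = 59.6; c'Δl = 3.85; W sinα = 11.3
Slice 4: Δl = 3.2/cos30.0° = 3.695 m; N'_4 = 70·cos30.0° − 11·3.695 = 20.0; c'Δl = 7.39; W sinα = 35.0
Σc'Δl = 17.2 kN/m; ΣN' = 162.4 kN/m; ΣW sinα = 34.6 kN/m
Resisting = 17.2 + 162.4·tan33.3° = 17.2 + 106.7 = 123.8 kN/m
FS = 123.8 / 34.6 = 3.582

FS = 3.58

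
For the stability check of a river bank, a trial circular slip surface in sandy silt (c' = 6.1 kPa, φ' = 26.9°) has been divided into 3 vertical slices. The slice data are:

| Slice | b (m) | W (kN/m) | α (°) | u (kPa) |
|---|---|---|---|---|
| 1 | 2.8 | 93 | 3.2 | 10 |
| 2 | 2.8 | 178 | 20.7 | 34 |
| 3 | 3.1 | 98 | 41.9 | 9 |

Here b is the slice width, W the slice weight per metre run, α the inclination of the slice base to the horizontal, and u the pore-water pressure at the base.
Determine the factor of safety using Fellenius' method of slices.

Ordinary method of slices: FS = Σ[c'·Δl_i + (W_i cosα_i − u_i·Δl_i)·tanφ'] / Σ W_i sinα_i, with Δl_i = b_i / cosα_i.
Slice 1: Δl = 2.8/cos3.2° = 2.804 m; N'_1 = 93·cos3.2° − 10·2.804 = 64.8; c'Δl = 17.11; W sinα = 5.2
Slice 2: Δl = 2.8/cos20.7° = 2.993 m; N'_2 = 178·cos20.7° − 34·2.993 = 64.7; c'Δl = 18.26; W sinα = 62.9
Slice 3: Δl = 3.1/cos41.9° = 4.165 m; N'_3 = 98·cos41.9° − 9·4.165 = 35.5; c'Δl = 25.41; W sinα = 65.4
Σc'Δl = 60.8 kN/m; ΣN' = 165.0 kN/m; ΣW sinα = 133.6 kN/m
Resisting = 60.8 + 165.0·tan26.9° = 60.8 + 83.7 = 144.5 kN/m
FS = 144.5 / 133.6 = 1.082

FS = 1.08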